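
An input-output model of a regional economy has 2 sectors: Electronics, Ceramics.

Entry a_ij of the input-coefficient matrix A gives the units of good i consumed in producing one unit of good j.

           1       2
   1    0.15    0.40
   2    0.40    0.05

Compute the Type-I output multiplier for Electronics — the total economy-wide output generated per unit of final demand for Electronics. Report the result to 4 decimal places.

I − A =
  [   0.85    -0.40]
  [  -0.40     0.95]
det(I−A) = (0.85)(0.95) − (-0.40)(-0.40) = 0.6475
adj(I−A) = [[0.95, 0.40], [0.40, 0.85]]
(I − A)⁻¹ = adj(I−A) / det(I−A) ≈
  [   1.46718     0.61776]
  [   0.61776     1.31274]
The output multiplier for sector j is the column-j sum of the Leontief inverse (I − A)⁻¹ = adj(I−A) / det(I−A).
Column 1 of adj(I−A): (0.95, 0.40); det(I−A) = 0.6475.
m_1 = (0.95 + 0.40) / 0.6475 = 1.35 / 0.6475 ≈ 2.0849.

m_1 = 2.0849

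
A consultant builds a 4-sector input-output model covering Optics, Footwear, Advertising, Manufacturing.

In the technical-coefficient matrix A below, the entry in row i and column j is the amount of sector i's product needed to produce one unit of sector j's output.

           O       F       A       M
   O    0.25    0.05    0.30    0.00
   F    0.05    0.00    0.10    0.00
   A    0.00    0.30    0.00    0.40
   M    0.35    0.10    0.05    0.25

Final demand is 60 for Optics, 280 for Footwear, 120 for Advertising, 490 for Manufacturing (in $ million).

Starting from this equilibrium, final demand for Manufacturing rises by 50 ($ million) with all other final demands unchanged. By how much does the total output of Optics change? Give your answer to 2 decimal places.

Δx_O = 12.73

I − A =
  [   0.75    -0.05    -0.30     0.00]
  [  -0.05     1.00    -0.10     0.00]
  [   0.00    -0.30     1.00    -0.40]
  [  -0.35    -0.10    -0.05     0.75]
Compute the cofactors C_ij = (−1)^(i+j)·(3×3 minor ij) of I−A; the adjugate is their transpose:
adj(I−A) = Cᵀ =
  [ 0.703500   0.116000   0.228750   0.122000]
  [ 0.050500   0.505500   0.067500   0.036000]
  [ 0.153250   0.205750   0.560625   0.299000]
  [ 0.345250   0.135250   0.153125   0.720500]
det(I−A) = Σ_j (I−A)_1j·C_1j = (0.75)(0.703500) + (-0.05)(0.050500) + (-0.30)(0.153250) + (0.00)(0.345250) = 0.479125
(I − A)⁻¹ = adj(I−A) / det(I−A) ≈
  [   1.4683     0.2421     0.4774     0.2546]
  [   0.1054     1.0550     0.1409     0.0751]
  [   0.3199     0.4294     1.1701     0.6241]
  [   0.7206     0.2823     0.3196     1.5038]
Δx = (I − A)⁻¹ Δd with Δd having +50 in the Manufacturing component and 0 elsewhere.
So Δx_O = L_OM · (+50), where L_OM = adj(I−A)_OM / det(I−A) = 0.122000 / 0.479125.
Δx_O = 0.122000 × (+50) / 0.479125 = 6.10 / 0.479125 ≈ 12.73.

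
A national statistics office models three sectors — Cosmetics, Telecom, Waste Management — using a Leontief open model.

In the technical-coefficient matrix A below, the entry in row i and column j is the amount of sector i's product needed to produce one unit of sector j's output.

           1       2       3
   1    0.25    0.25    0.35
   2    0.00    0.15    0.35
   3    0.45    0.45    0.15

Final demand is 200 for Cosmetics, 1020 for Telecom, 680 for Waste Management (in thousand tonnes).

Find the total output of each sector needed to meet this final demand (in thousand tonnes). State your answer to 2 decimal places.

x_1 = 3002.79, x_2 = 2792.81, x_3 = 3868.26

I − A =
  [   0.75    -0.25    -0.35]
  [   0.00     0.85    -0.35]
  [  -0.45    -0.45     0.85]
Cofactors of I−A, C_ij = (−1)^(i+j)·(minor ij) (rows/columns in the sector order above):
  C_11 = (0.85)(0.85) − (-0.35)(-0.45) = 0.5650
  C_12 = −[(0.00)(0.85) − (-0.35)(-0.45)] = 0.1575
  C_13 = (0.00)(-0.45) − (0.85)(-0.45) = 0.3825
  C_21 = −[(-0.25)(0.85) − (-0.35)(-0.45)] = 0.3700
  C_22 = (0.75)(0.85) − (-0.35)(-0.45) = 0.4800
  C_23 = −[(0.75)(-0.45) − (-0.25)(-0.45)] = 0.4500
  C_31 = (-0.25)(-0.35) − (-0.35)(0.85) = 0.3850
  C_32 = −[(0.75)(-0.35) − (-0.35)(0.00)] = 0.2625
  C_33 = (0.75)(0.85) − (-0.25)(0.00) = 0.6375
det(I−A) = Σ_j (I−A)_1j·C_1j = (0.75)(0.5650) + (-0.25)(0.1575) + (-0.35)(0.3825) = 0.2505
adj(I−A) = Cᵀ =
  [ 0.5650   0.3700   0.3850]
  [ 0.1575   0.4800   0.2625]
  [ 0.3825   0.4500   0.6375]
(I − A)⁻¹ = adj(I−A) / det(I−A) ≈
  [   2.2555     1.4770     1.5369]
  [   0.6287     1.9162     1.0479]
  [   1.5269     1.7964     2.5449]
x = (I − A)⁻¹ d = adj(I−A)·d / det(I−A), with det(I−A) = 0.2505:
  x_1 = (0.5650·200 + 0.3700·1020 + 0.3850·680) / 0.2505 = 752.20 / 0.2505 ≈ 3002.79
  x_2 = (0.1575·200 + 0.4800·1020 + 0.2625·680) / 0.2505 = 699.60 / 0.2505 ≈ 2792.81
  x_3 = (0.3825·200 + 0.4500·1020 + 0.6375·680) / 0.2505 = 969.00 / 0.2505 ≈ 3868.26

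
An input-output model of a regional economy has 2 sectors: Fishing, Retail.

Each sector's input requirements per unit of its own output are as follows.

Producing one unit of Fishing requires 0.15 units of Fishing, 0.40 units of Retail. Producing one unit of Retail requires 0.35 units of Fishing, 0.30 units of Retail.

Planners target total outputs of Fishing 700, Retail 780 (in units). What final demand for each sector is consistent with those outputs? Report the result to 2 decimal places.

I − A =
  [   0.85    -0.35]
  [  -0.40     0.70]
d = (I − A) x:
  d_F = (+0.85)·700 + (-0.35)·780 = 322.00
  d_R = (-0.40)·700 + (+0.70)·780 = 266.00

d_F = 322.00, d_R = 266.00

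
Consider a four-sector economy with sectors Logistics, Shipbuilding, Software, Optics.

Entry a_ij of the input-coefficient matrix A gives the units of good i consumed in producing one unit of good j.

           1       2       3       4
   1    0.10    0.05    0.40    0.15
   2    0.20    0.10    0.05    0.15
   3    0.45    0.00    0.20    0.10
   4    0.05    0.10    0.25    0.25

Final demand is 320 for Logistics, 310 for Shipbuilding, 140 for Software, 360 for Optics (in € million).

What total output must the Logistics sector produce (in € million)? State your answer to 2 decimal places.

x_1 = 900.18

I − A =
  [   0.90    -0.05    -0.40    -0.15]
  [  -0.20     0.90    -0.05    -0.15]
  [  -0.45     0.00     0.80    -0.10]
  [  -0.05    -0.10    -0.25     0.75]
Compute the cofactors C_ij = (−1)^(i+j)·(3×3 minor ij) of I−A; the adjugate is their transpose:
adj(I−A) = Cᵀ =
  [ 0.505000   0.044750   0.302250   0.150250]
  [ 0.155000   0.357625   0.137625   0.120875]
  [ 0.303500   0.032875   0.576375   0.144125]
  [ 0.155500   0.061625   0.230625   0.476875]
det(I−A) = Σ_j (I−A)_1j·C_1j = (0.90)(0.505000) + (-0.05)(0.155000) + (-0.40)(0.303500) + (-0.15)(0.155500) = 0.302025
(I − A)⁻¹ = adj(I−A) / det(I−A) ≈
  [   1.6720     0.1482     1.0007     0.4975]
  [   0.5132     1.1841     0.4557     0.4002]
  [   1.0049     0.1088     1.9084     0.4772]
  [   0.5149     0.2040     0.7636     1.5789]
x = (I − A)⁻¹ d = adj(I−A)·d / det(I−A), with det(I−A) = 0.302025:
  x_1 = (0.505000·320 + 0.044750·310 + 0.302250·140 + 0.150250·360) / 0.302025 = 271.8775 / 0.302025 ≈ 900.18
  x_2 = (0.155000·320 + 0.357625·310 + 0.137625·140 + 0.120875·360) / 0.302025 = 223.24625 / 0.302025 ≈ 739.16
  x_3 = (0.303500·320 + 0.032875·310 + 0.576375·140 + 0.144125·360) / 0.302025 = 239.88875 / 0.302025 ≈ 794.27
  x_4 = (0.155500·320 + 0.061625·310 + 0.230625·140 + 0.476875·360) / 0.302025 = 272.82625 / 0.302025 ≈ 903.32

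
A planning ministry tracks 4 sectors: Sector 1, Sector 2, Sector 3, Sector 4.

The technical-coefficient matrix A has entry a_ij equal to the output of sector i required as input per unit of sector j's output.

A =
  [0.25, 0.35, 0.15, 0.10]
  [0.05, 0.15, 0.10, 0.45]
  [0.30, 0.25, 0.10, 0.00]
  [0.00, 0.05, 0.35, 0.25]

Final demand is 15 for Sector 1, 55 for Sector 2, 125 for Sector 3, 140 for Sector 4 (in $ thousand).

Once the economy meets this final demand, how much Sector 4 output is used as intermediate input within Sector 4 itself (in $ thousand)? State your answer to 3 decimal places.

I − A =
  [   0.75    -0.35    -0.15    -0.10]
  [  -0.05     0.85    -0.10    -0.45]
  [  -0.30    -0.25     0.90     0.00]
  [   0.00    -0.05    -0.35     0.75]
Compute the cofactors C_ij = (−1)^(i+j)·(3×3 minor ij) of I−A; the adjugate is their transpose:
adj(I−A) = Cᵀ =
  [ 0.495375   0.277625   0.203875   0.232625]
  [ 0.103500   0.462000   0.181750   0.291000]
  [ 0.193875   0.220875   0.447875   0.158375]
  [ 0.097375   0.133875   0.221125   0.488625]
det(I−A) = Σ_j (I−A)_1j·C_1j = (0.75)(0.495375) + (-0.35)(0.103500) + (-0.15)(0.193875) + (-0.10)(0.097375) = 0.2964875
(I − A)⁻¹ = adj(I−A) / det(I−A) ≈
  [   1.6708     0.9364     0.6876     0.7846]
  [   0.3491     1.5582     0.6130     0.9815]
  [   0.6539     0.7450     1.5106     0.5342]
  [   0.3284     0.4515     0.7458     1.6480]
First solve x = (I − A)⁻¹ d = adj(I−A)·d / det(I−A); in particular x_4 = (0.097375·15 + 0.133875·55 + 0.221125·125 + 0.488625·140) / 0.2964875 = 104.871875 / 0.2964875 ≈ 353.71432.
Intermediate flow from 4 to 4: z_44 = a_44 · x_4 = 0.25 × 104.871875 / 0.2964875 = 26.21796875 / 0.2964875 ≈ 88.429.

z_44 = 88.429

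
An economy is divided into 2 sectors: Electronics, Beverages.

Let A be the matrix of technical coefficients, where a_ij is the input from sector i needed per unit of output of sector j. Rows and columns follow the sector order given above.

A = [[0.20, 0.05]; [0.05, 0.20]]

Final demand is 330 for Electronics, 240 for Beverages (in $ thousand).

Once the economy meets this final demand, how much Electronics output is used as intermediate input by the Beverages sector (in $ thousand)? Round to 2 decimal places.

I − A =
  [   0.80    -0.05]
  [  -0.05     0.80]
det(I−A) = (0.80)(0.80) − (-0.05)(-0.05) = 0.6375
adj(I−A) = [[0.80, 0.05], [0.05, 0.80]]
(I − A)⁻¹ = adj(I−A) / det(I−A) ≈
  [   1.2549     0.0784]
  [   0.0784     1.2549]
First solve x = (I − A)⁻¹ d = adj(I−A)·d / det(I−A); in particular x_B = (0.05·330 + 0.80·240) / 0.6375 = 208.50 / 0.6375 ≈ 327.0588.
Intermediate flow from E to B: z_EB = a_EB · x_B = 0.05 × 208.50 / 0.6375 = 10.425 / 0.6375 ≈ 16.35.

z_EB = 16.35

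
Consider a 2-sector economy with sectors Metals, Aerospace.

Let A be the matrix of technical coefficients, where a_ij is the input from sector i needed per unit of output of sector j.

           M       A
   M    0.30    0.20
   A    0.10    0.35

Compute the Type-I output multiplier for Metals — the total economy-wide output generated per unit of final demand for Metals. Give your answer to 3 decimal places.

m_M = 1.724

I − A =
  [   0.70    -0.20]
  [  -0.10     0.65]
det(I−A) = (0.70)(0.65) − (-0.20)(-0.10) = 0.4350
adj(I−A) = [[0.65, 0.20], [0.10, 0.70]]
(I − A)⁻¹ = adj(I−A) / det(I−A) ≈
  [   1.4943     0.4598]
  [   0.2299     1.6092]
The output multiplier for sector j is the column-j sum of the Leontief inverse (I − A)⁻¹ = adj(I−A) / det(I−A).
Column M of adj(I−A): (0.65, 0.10); det(I−A) = 0.4350.
m_M = (0.65 + 0.10) / 0.4350 = 0.75 / 0.4350 ≈ 1.724.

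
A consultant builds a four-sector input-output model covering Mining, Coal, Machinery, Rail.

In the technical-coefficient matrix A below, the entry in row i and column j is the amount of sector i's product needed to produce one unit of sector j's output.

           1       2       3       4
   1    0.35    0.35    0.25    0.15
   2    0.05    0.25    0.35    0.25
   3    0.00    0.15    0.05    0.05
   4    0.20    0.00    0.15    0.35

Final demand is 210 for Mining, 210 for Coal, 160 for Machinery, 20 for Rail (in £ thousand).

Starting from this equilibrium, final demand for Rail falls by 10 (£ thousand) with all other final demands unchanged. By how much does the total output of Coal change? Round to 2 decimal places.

Δx_2 = -7.96

I − A =
  [   0.65    -0.35    -0.25    -0.15]
  [  -0.05     0.75    -0.35    -0.25]
  [   0.00    -0.15     0.95    -0.05]
  [  -0.20     0.00    -0.15     0.65]
Compute the cofactors C_ij = (−1)^(i+j)·(3×3 minor ij) of I−A; the adjugate is their transpose:
adj(I−A) = Cᵀ =
  [ 0.417750   0.241250   0.231500   0.207000]
  [ 0.081500   0.365500   0.183500   0.173500]
  [ 0.019875   0.062375   0.265500   0.049000]
  [ 0.133125   0.088625   0.132500   0.410500]
det(I−A) = Σ_j (I−A)_1j·C_1j = (0.65)(0.417750) + (-0.35)(0.081500) + (-0.25)(0.019875) + (-0.15)(0.133125) = 0.218075
(I − A)⁻¹ = adj(I−A) / det(I−A) ≈
  [   1.9156     1.1063     1.0616     0.9492]
  [   0.3737     1.6760     0.8415     0.7956]
  [   0.0911     0.2860     1.2175     0.2247]
  [   0.6105     0.4064     0.6076     1.8824]
Δx = (I − A)⁻¹ Δd with Δd having -10 in the Rail component and 0 elsewhere.
So Δx_2 = L_24 · (-10), where L_24 = adj(I−A)_24 / det(I−A) = 0.173500 / 0.218075.
Δx_2 = 0.173500 × (-10) / 0.218075 = -1.735 / 0.218075 ≈ -7.96.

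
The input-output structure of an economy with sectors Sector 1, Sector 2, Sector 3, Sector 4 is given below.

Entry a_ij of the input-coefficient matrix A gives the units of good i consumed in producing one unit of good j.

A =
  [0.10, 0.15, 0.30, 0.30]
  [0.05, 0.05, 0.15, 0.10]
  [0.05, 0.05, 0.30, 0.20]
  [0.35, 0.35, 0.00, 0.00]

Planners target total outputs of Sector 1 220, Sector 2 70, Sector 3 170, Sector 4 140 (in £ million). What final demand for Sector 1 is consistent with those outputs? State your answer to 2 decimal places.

I − A =
  [   0.90    -0.15    -0.30    -0.30]
  [  -0.05     0.95    -0.15    -0.10]
  [  -0.05    -0.05     0.70    -0.20]
  [  -0.35    -0.35     0.00     1.00]
d = (I − A) x:
  d_1 = (+0.90)·220 + (-0.15)·70 + (-0.30)·170 + (-0.30)·140 = 94.50
  d_2 = (-0.05)·220 + (+0.95)·70 + (-0.15)·170 + (-0.10)·140 = 16.00
  d_3 = (-0.05)·220 + (-0.05)·70 + (+0.70)·170 + (-0.20)·140 = 76.50
  d_4 = (-0.35)·220 + (-0.35)·70 + (+0.00)·170 + (+1.00)·140 = 38.50

d_1 = 94.50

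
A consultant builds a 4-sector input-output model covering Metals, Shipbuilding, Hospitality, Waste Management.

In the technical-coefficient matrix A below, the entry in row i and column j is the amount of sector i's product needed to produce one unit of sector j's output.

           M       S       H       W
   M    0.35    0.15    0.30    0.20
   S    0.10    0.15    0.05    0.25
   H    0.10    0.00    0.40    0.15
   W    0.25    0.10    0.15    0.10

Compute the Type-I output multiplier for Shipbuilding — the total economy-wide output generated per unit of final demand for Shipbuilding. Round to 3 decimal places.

I − A =
  [   0.65    -0.15    -0.30    -0.20]
  [  -0.10     0.85    -0.05    -0.25]
  [  -0.10     0.00     0.60    -0.15]
  [  -0.25    -0.10    -0.15     0.90]
Compute the cofactors C_ij = (−1)^(i+j)·(3×3 minor ij) of I−A; the adjugate is their transpose:
adj(I−A) = Cᵀ =
  [ 0.424125   0.094125   0.260875   0.163875]
  [ 0.099375   0.265125   0.099875   0.112375]
  [ 0.107375   0.030875   0.413625   0.101375]
  [ 0.146750   0.060750   0.152500   0.296250]
det(I−A) = Σ_j (I−A)_1j·C_1j = (0.65)(0.424125) + (-0.15)(0.099375) + (-0.30)(0.107375) + (-0.20)(0.146750) = 0.1992125
(I − A)⁻¹ = adj(I−A) / det(I−A) ≈
  [   2.1290     0.4725     1.3095     0.8226]
  [   0.4988     1.3309     0.5013     0.5641]
  [   0.5390     0.1550     2.0763     0.5089]
  [   0.7367     0.3050     0.7655     1.4871]
The output multiplier for sector j is the column-j sum of the Leontief inverse (I − A)⁻¹ = adj(I−A) / det(I−A).
Column S of adj(I−A): (0.094125, 0.265125, 0.030875, 0.060750); det(I−A) = 0.1992125.
m_S = (0.094125 + 0.265125 + 0.030875 + 0.060750) / 0.1992125 = 0.450875 / 0.1992125 ≈ 2.263.

m_S = 2.263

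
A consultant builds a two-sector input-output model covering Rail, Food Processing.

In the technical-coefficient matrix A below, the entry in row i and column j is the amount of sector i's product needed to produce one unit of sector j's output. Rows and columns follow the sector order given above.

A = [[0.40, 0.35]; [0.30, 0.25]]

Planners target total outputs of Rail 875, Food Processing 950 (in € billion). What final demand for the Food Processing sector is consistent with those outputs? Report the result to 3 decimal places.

I − A =
  [   0.60    -0.35]
  [  -0.30     0.75]
d = (I − A) x:
  d_1 = (+0.60)·875 + (-0.35)·950 = 192.500
  d_2 = (-0.30)·875 + (+0.75)·950 = 450.000

d_2 = 450.000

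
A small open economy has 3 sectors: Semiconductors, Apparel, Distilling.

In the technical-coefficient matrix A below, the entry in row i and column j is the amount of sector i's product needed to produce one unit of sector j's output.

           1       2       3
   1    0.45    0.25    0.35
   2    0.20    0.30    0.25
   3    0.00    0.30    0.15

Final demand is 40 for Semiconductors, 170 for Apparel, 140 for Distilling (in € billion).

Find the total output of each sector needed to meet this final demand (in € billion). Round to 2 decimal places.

I − A =
  [   0.55    -0.25    -0.35]
  [  -0.20     0.70    -0.25]
  [   0.00    -0.30     0.85]
Cofactors of I−A, C_ij = (−1)^(i+j)·(minor ij) (rows/columns in the sector order above):
  C_11 = (0.70)(0.85) − (-0.25)(-0.30) = 0.5200
  C_12 = −[(-0.20)(0.85) − (-0.25)(0.00)] = 0.1700
  C_13 = (-0.20)(-0.30) − (0.70)(0.00) = 0.0600
  C_21 = −[(-0.25)(0.85) − (-0.35)(-0.30)] = 0.3175
  C_22 = (0.55)(0.85) − (-0.35)(0.00) = 0.4675
  C_23 = −[(0.55)(-0.30) − (-0.25)(0.00)] = 0.1650
  C_31 = (-0.25)(-0.25) − (-0.35)(0.70) = 0.3075
  C_32 = −[(0.55)(-0.25) − (-0.35)(-0.20)] = 0.2075
  C_33 = (0.55)(0.70) − (-0.25)(-0.20) = 0.3350
det(I−A) = Σ_j (I−A)_1j·C_1j = (0.55)(0.5200) + (-0.25)(0.1700) + (-0.35)(0.0600) = 0.2225
adj(I−A) = Cᵀ =
  [ 0.5200   0.3175   0.3075]
  [ 0.1700   0.4675   0.2075]
  [ 0.0600   0.1650   0.3350]
(I − A)⁻¹ = adj(I−A) / det(I−A) ≈
  [   2.3371     1.4270     1.3820]
  [   0.7640     2.1011     0.9326]
  [   0.2697     0.7416     1.5056]
x = (I − A)⁻¹ d = adj(I−A)·d / det(I−A), with det(I−A) = 0.2225:
  x_1 = (0.5200·40 + 0.3175·170 + 0.3075·140) / 0.2225 = 117.825 / 0.2225 ≈ 529.55
  x_2 = (0.1700·40 + 0.4675·170 + 0.2075·140) / 0.2225 = 115.325 / 0.2225 ≈ 518.31
  x_3 = (0.0600·40 + 0.1650·170 + 0.3350·140) / 0.2225 = 77.35 / 0.2225 ≈ 347.64

x_1 = 529.55, x_2 = 518.31, x_3 = 347.64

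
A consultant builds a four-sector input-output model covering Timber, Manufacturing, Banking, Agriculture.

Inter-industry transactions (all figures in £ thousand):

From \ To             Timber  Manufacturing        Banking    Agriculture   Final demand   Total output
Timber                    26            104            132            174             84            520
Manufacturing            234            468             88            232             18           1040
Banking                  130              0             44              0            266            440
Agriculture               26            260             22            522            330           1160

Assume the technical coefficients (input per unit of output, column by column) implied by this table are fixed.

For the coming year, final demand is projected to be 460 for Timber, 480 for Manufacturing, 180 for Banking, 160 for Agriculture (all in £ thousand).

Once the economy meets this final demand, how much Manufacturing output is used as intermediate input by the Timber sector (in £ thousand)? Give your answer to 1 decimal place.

Technical coefficients a_ij = z_ij / X_j:
  a_11 = 26/520 = 0.05, a_21 = 234/520 = 0.45, a_31 = 130/520 = 0.25, a_41 = 26/520 = 0.05
  a_12 = 104/1040 = 0.10, a_22 = 468/1040 = 0.45, a_32 = 0/1040 = 0.00, a_42 = 260/1040 = 0.25
  a_13 = 132/440 = 0.30, a_23 = 88/440 = 0.20, a_33 = 44/440 = 0.10, a_43 = 22/440 = 0.05
  a_14 = 174/1160 = 0.15, a_24 = 232/1160 = 0.20, a_34 = 0/1160 = 0.00, a_44 = 522/1160 = 0.45
I − A =
  [   0.95    -0.10    -0.30    -0.15]
  [  -0.45     0.55    -0.20    -0.20]
  [  -0.25     0.00     0.90     0.00]
  [  -0.05    -0.25    -0.05     0.55]
Compute the cofactors C_ij = (−1)^(i+j)·(3×3 minor ij) of I−A; the adjugate is their transpose:
adj(I−A) = Cᵀ =
  [ 0.227250   0.083250   0.099375   0.092250]
  [ 0.261750   0.420375   0.193125   0.224250]
  [ 0.063125   0.023125   0.193125   0.025625]
  [ 0.145375   0.200750   0.114375   0.383500]
det(I−A) = Σ_j (I−A)_1j·C_1j = (0.95)(0.227250) + (-0.10)(0.261750) + (-0.30)(0.063125) + (-0.15)(0.145375) = 0.14896875
(I − A)⁻¹ = adj(I−A) / det(I−A) ≈
  [   1.5255     0.5588     0.6671     0.6193]
  [   1.7571     2.8219     1.2964     1.5053]
  [   0.4237     0.1552     1.2964     0.1720]
  [   0.9759     1.3476     0.7678     2.5744]
First solve x = (I − A)⁻¹ d = adj(I−A)·d / det(I−A); in particular x_1 = (0.227250·460 + 0.083250·480 + 0.099375·180 + 0.092250·160) / 0.14896875 = 177.1425 / 0.14896875 ≈ 1189.125.
Intermediate flow from 2 to 1: z_21 = a_21 · x_1 = 0.45 × 177.1425 / 0.14896875 = 79.714125 / 0.14896875 ≈ 535.1.

z_21 = 535.1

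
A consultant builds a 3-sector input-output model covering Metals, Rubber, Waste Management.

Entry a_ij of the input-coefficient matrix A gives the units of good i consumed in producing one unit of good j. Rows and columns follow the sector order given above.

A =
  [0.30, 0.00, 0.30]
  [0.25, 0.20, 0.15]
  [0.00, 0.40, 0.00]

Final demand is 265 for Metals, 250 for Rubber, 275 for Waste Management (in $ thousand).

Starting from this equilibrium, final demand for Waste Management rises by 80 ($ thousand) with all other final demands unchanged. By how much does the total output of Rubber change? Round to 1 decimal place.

Δx_R = 29.5

I − A =
  [   0.70     0.00    -0.30]
  [  -0.25     0.80    -0.15]
  [   0.00    -0.40     1.00]
Cofactors of I−A, C_ij = (−1)^(i+j)·(minor ij) (rows/columns in the sector order above):
  C_11 = (0.80)(1.00) − (-0.15)(-0.40) = 0.7400
  C_12 = −[(-0.25)(1.00) − (-0.15)(0.00)] = 0.2500
  C_13 = (-0.25)(-0.40) − (0.80)(0.00) = 0.1000
  C_21 = −[(0.00)(1.00) − (-0.30)(-0.40)] = 0.1200
  C_22 = (0.70)(1.00) − (-0.30)(0.00) = 0.7000
  C_23 = −[(0.70)(-0.40) − (0.00)(0.00)] = 0.2800
  C_31 = (0.00)(-0.15) − (-0.30)(0.80) = 0.2400
  C_32 = −[(0.70)(-0.15) − (-0.30)(-0.25)] = 0.1800
  C_33 = (0.70)(0.80) − (0.00)(-0.25) = 0.5600
det(I−A) = Σ_j (I−A)_1j·C_1j = (0.70)(0.7400) + (0.00)(0.2500) + (-0.30)(0.1000) = 0.4880
adj(I−A) = Cᵀ =
  [ 0.7400   0.1200   0.2400]
  [ 0.2500   0.7000   0.1800]
  [ 0.1000   0.2800   0.5600]
(I − A)⁻¹ = adj(I−A) / det(I−A) ≈
  [   1.5164     0.2459     0.4918]
  [   0.5123     1.4344     0.3689]
  [   0.2049     0.5738     1.1475]
Δx = (I − A)⁻¹ Δd with Δd having +80 in the Waste Management component and 0 elsewhere.
So Δx_R = L_RW · (+80), where L_RW = adj(I−A)_RW / det(I−A) = 0.1800 / 0.4880.
Δx_R = 0.1800 × (+80) / 0.4880 = 14.40 / 0.4880 ≈ 29.5.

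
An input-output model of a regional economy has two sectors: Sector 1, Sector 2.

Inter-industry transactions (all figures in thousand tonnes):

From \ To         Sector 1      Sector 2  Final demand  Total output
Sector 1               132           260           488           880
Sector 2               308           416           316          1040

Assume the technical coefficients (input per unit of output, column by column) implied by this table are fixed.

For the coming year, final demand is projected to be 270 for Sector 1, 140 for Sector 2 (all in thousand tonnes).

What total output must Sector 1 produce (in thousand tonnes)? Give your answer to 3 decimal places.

x_1 = 466.272

Technical coefficients a_ij = z_ij / X_j:
  a_11 = 132/880 = 0.15, a_21 = 308/880 = 0.35
  a_12 = 260/1040 = 0.25, a_22 = 416/1040 = 0.40
I − A =
  [   0.85    -0.25]
  [  -0.35     0.60]
det(I−A) = (0.85)(0.60) − (-0.25)(-0.35) = 0.4225
adj(I−A) = [[0.60, 0.25], [0.35, 0.85]]
(I − A)⁻¹ = adj(I−A) / det(I−A) ≈
  [   1.4201     0.5917]
  [   0.8284     2.0118]
x = (I − A)⁻¹ d = adj(I−A)·d / det(I−A), with det(I−A) = 0.4225:
  x_1 = (0.60·270 + 0.25·140) / 0.4225 = 197.00 / 0.4225 ≈ 466.272
  x_2 = (0.35·270 + 0.85·140) / 0.4225 = 213.50 / 0.4225 ≈ 505.325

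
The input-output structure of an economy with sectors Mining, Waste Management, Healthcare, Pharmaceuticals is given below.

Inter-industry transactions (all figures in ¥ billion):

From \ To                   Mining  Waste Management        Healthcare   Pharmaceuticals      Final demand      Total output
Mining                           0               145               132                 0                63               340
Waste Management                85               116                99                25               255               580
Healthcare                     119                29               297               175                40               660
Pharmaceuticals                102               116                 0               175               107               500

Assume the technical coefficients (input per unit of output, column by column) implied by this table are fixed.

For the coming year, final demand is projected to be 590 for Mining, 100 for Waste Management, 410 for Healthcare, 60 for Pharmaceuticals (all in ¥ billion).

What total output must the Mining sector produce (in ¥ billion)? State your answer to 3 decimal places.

Technical coefficients a_ij = z_ij / X_j:
  a_11 = 0/340 = 0.00, a_21 = 85/340 = 0.25, a_31 = 119/340 = 0.35, a_41 = 102/340 = 0.30
  a_12 = 145/580 = 0.25, a_22 = 116/580 = 0.20, a_32 = 29/580 = 0.05, a_42 = 116/580 = 0.20
  a_13 = 132/660 = 0.20, a_23 = 99/660 = 0.15, a_33 = 297/660 = 0.45, a_43 = 0/660 = 0.00
  a_14 = 0/500 = 0.00, a_24 = 25/500 = 0.05, a_34 = 175/500 = 0.35, a_44 = 175/500 = 0.35
I − A =
  [   1.00    -0.25    -0.20     0.00]
  [  -0.25     0.80    -0.15    -0.05]
  [  -0.35    -0.05     0.55    -0.35]
  [  -0.30    -0.20     0.00     0.65]
Compute the cofactors C_ij = (−1)^(i+j)·(3×3 minor ij) of I−A; the adjugate is their transpose:
adj(I−A) = Cᵀ =
  [ 0.265125   0.109875   0.126375   0.076500]
  [ 0.147500   0.291000   0.133000   0.094000]
  [ 0.288875   0.185625   0.465625   0.265000]
  [ 0.167750   0.140250   0.099250   0.326500]
det(I−A) = Σ_j (I−A)_1j·C_1j = (1.00)(0.265125) + (-0.25)(0.147500) + (-0.20)(0.288875) + (0.00)(0.167750) = 0.170475
(I − A)⁻¹ = adj(I−A) / det(I−A) ≈
  [   1.5552     0.6445     0.7413     0.4487]
  [   0.8652     1.7070     0.7802     0.5514]
  [   1.6945     1.0889     2.7313     1.5545]
  [   0.9840     0.8227     0.5822     1.9152]
x = (I − A)⁻¹ d = adj(I−A)·d / det(I−A), with det(I−A) = 0.170475:
  x_1 = (0.265125·590 + 0.109875·100 + 0.126375·410 + 0.076500·60) / 0.170475 = 223.815 / 0.170475 ≈ 1312.890
  x_2 = (0.147500·590 + 0.291000·100 + 0.133000·410 + 0.094000·60) / 0.170475 = 176.295 / 0.170475 ≈ 1034.140
  x_3 = (0.288875·590 + 0.185625·100 + 0.465625·410 + 0.265000·60) / 0.170475 = 395.805 / 0.170475 ≈ 2321.777
  x_4 = (0.167750·590 + 0.140250·100 + 0.099250·410 + 0.326500·60) / 0.170475 = 173.28 / 0.170475 ≈ 1016.454

x_1 = 1312.890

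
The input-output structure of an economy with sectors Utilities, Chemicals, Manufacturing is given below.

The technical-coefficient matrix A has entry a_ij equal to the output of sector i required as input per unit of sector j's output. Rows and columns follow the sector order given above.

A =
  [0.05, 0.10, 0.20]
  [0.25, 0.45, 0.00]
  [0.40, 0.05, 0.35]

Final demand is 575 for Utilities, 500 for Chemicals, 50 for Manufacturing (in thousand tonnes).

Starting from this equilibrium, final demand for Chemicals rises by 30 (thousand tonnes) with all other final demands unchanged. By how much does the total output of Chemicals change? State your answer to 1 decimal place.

I − A =
  [   0.95    -0.10    -0.20]
  [  -0.25     0.55     0.00]
  [  -0.40    -0.05     0.65]
Cofactors of I−A, C_ij = (−1)^(i+j)·(minor ij) (rows/columns in the sector order above):
  C_11 = (0.55)(0.65) − (0.00)(-0.05) = 0.3575
  C_12 = −[(-0.25)(0.65) − (0.00)(-0.40)] = 0.1625
  C_13 = (-0.25)(-0.05) − (0.55)(-0.40) = 0.2325
  C_21 = −[(-0.10)(0.65) − (-0.20)(-0.05)] = 0.0750
  C_22 = (0.95)(0.65) − (-0.20)(-0.40) = 0.5375
  C_23 = −[(0.95)(-0.05) − (-0.10)(-0.40)] = 0.0875
  C_31 = (-0.10)(0.00) − (-0.20)(0.55) = 0.1100
  C_32 = −[(0.95)(0.00) − (-0.20)(-0.25)] = 0.0500
  C_33 = (0.95)(0.55) − (-0.10)(-0.25) = 0.4975
det(I−A) = Σ_j (I−A)_1j·C_1j = (0.95)(0.3575) + (-0.10)(0.1625) + (-0.20)(0.2325) = 0.276875
adj(I−A) = Cᵀ =
  [ 0.3575   0.0750   0.1100]
  [ 0.1625   0.5375   0.0500]
  [ 0.2325   0.0875   0.4975]
(I − A)⁻¹ = adj(I−A) / det(I−A) ≈
  [   1.2912     0.2709     0.3973]
  [   0.5869     1.9413     0.1806]
  [   0.8397     0.3160     1.7968]
Δx = (I − A)⁻¹ Δd with Δd having +30 in the Chemicals component and 0 elsewhere.
So Δx_2 = L_22 · (+30), where L_22 = adj(I−A)_22 / det(I−A) = 0.5375 / 0.276875.
Δx_2 = 0.5375 × (+30) / 0.276875 = 16.125 / 0.276875 ≈ 58.2.

Δx_2 = 58.2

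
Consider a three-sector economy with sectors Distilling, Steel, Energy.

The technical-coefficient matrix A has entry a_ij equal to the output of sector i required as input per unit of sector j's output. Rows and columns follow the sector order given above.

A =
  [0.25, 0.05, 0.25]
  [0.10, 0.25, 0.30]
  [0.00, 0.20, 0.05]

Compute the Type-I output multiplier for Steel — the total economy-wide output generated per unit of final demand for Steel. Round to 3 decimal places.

I − A =
  [   0.75    -0.05    -0.25]
  [  -0.10     0.75    -0.30]
  [   0.00    -0.20     0.95]
Cofactors of I−A, C_ij = (−1)^(i+j)·(minor ij) (rows/columns in the sector order above):
  C_11 = (0.75)(0.95) − (-0.30)(-0.20) = 0.6525
  C_12 = −[(-0.10)(0.95) − (-0.30)(0.00)] = 0.0950
  C_13 = (-0.10)(-0.20) − (0.75)(0.00) = 0.0200
  C_21 = −[(-0.05)(0.95) − (-0.25)(-0.20)] = 0.0975
  C_22 = (0.75)(0.95) − (-0.25)(0.00) = 0.7125
  C_23 = −[(0.75)(-0.20) − (-0.05)(0.00)] = 0.1500
  C_31 = (-0.05)(-0.30) − (-0.25)(0.75) = 0.2025
  C_32 = −[(0.75)(-0.30) − (-0.25)(-0.10)] = 0.2500
  C_33 = (0.75)(0.75) − (-0.05)(-0.10) = 0.5575
det(I−A) = Σ_j (I−A)_1j·C_1j = (0.75)(0.6525) + (-0.05)(0.0950) + (-0.25)(0.0200) = 0.479625
adj(I−A) = Cᵀ =
  [ 0.6525   0.0975   0.2025]
  [ 0.0950   0.7125   0.2500]
  [ 0.0200   0.1500   0.5575]
(I − A)⁻¹ = adj(I−A) / det(I−A) ≈
  [   1.3604     0.2033     0.4222]
  [   0.1981     1.4855     0.5212]
  [   0.0417     0.3127     1.1624]
The output multiplier for sector j is the column-j sum of the Leontief inverse (I − A)⁻¹ = adj(I−A) / det(I−A).
Column S of adj(I−A): (0.0975, 0.7125, 0.1500); det(I−A) = 0.479625.
m_S = (0.0975 + 0.7125 + 0.1500) / 0.479625 = 0.96 / 0.479625 ≈ 2.002.

m_S = 2.002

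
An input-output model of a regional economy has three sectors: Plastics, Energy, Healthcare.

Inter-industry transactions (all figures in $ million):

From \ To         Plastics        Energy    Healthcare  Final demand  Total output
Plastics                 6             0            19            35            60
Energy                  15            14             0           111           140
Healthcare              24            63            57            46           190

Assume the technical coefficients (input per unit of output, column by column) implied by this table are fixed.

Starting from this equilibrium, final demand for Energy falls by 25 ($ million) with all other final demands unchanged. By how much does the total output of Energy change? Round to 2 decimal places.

Δx_2 = -28.38

Technical coefficients a_ij = z_ij / X_j:
  a_11 = 6/60 = 0.10, a_21 = 15/60 = 0.25, a_31 = 24/60 = 0.40
  a_12 = 0/140 = 0.00, a_22 = 14/140 = 0.10, a_32 = 63/140 = 0.45
  a_13 = 19/190 = 0.10, a_23 = 0/190 = 0.00, a_33 = 57/190 = 0.30
I − A =
  [   0.90     0.00    -0.10]
  [  -0.25     0.90     0.00]
  [  -0.40    -0.45     0.70]
Cofactors of I−A, C_ij = (−1)^(i+j)·(minor ij) (rows/columns in the sector order above):
  C_11 = (0.90)(0.70) − (0.00)(-0.45) = 0.6300
  C_12 = −[(-0.25)(0.70) − (0.00)(-0.40)] = 0.1750
  C_13 = (-0.25)(-0.45) − (0.90)(-0.40) = 0.4725
  C_21 = −[(0.00)(0.70) − (-0.10)(-0.45)] = 0.0450
  C_22 = (0.90)(0.70) − (-0.10)(-0.40) = 0.5900
  C_23 = −[(0.90)(-0.45) − (0.00)(-0.40)] = 0.4050
  C_31 = (0.00)(0.00) − (-0.10)(0.90) = 0.0900
  C_32 = −[(0.90)(0.00) − (-0.10)(-0.25)] = 0.0250
  C_33 = (0.90)(0.90) − (0.00)(-0.25) = 0.8100
det(I−A) = Σ_j (I−A)_1j·C_1j = (0.90)(0.6300) + (0.00)(0.1750) + (-0.10)(0.4725) = 0.51975
adj(I−A) = Cᵀ =
  [ 0.6300   0.0450   0.0900]
  [ 0.1750   0.5900   0.0250]
  [ 0.4725   0.4050   0.8100]
(I − A)⁻¹ = adj(I−A) / det(I−A) ≈
  [   1.2121     0.0866     0.1732]
  [   0.3367     1.1352     0.0481]
  [   0.9091     0.7792     1.5584]
Δx = (I − A)⁻¹ Δd with Δd having -25 in the Energy component and 0 elsewhere.
So Δx_2 = L_22 · (-25), where L_22 = adj(I−A)_22 / det(I−A) = 0.5900 / 0.51975.
Δx_2 = 0.5900 × (-25) / 0.51975 = -14.75 / 0.51975 ≈ -28.38.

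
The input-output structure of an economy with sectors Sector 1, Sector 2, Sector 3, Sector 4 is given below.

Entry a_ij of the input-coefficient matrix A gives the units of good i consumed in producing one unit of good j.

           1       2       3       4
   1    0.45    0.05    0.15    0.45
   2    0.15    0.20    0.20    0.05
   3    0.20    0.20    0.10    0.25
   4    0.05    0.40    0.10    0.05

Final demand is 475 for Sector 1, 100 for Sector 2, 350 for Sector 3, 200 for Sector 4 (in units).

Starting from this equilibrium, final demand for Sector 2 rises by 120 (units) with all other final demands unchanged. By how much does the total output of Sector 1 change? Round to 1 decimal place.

Δx_1 = 134.3

I − A =
  [   0.55    -0.05    -0.15    -0.45]
  [  -0.15     0.80    -0.20    -0.05]
  [  -0.20    -0.20     0.90    -0.25]
  [  -0.05    -0.40    -0.10     0.95]
Compute the cofactors C_ij = (−1)^(i+j)·(3×3 minor ij) of I−A; the adjugate is their transpose:
adj(I−A) = Cᵀ =
  [ 0.587000   0.256000   0.192750   0.342250]
  [ 0.168250   0.396875   0.131250   0.135125]
  [ 0.202000   0.201125   0.354750   0.199625]
  [ 0.123000   0.201750   0.102750   0.336750]
det(I−A) = Σ_j (I−A)_1j·C_1j = (0.55)(0.587000) + (-0.05)(0.168250) + (-0.15)(0.202000) + (-0.45)(0.123000) = 0.2287875
(I − A)⁻¹ = adj(I−A) / det(I−A) ≈
  [   2.5657     1.1189     0.8425     1.4959]
  [   0.7354     1.7347     0.5737     0.5906]
  [   0.8829     0.8791     1.5506     0.8725]
  [   0.5376     0.8818     0.4491     1.4719]
Δx = (I − A)⁻¹ Δd with Δd having +120 in the Sector 2 component and 0 elsewhere.
So Δx_1 = L_12 · (+120), where L_12 = adj(I−A)_12 / det(I−A) = 0.256000 / 0.2287875.
Δx_1 = 0.256000 × (+120) / 0.2287875 = 30.72 / 0.2287875 ≈ 134.3.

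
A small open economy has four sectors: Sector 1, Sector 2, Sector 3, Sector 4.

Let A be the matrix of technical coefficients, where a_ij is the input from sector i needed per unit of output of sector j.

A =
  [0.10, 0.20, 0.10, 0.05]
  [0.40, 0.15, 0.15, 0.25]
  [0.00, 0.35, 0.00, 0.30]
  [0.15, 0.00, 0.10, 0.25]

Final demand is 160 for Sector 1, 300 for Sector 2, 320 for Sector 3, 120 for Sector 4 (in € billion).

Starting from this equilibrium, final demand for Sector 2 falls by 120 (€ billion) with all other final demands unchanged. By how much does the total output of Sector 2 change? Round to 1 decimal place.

I − A =
  [   0.90    -0.20    -0.10    -0.05]
  [  -0.40     0.85    -0.15    -0.25]
  [   0.00    -0.35     1.00    -0.30]
  [  -0.15     0.00    -0.10     0.75]
Compute the cofactors C_ij = (−1)^(i+j)·(3×3 minor ij) of I−A; the adjugate is their transpose:
adj(I−A) = Cᵀ =
  [ 0.563875   0.172000   0.095500   0.133125]
  [ 0.332250   0.636000   0.158375   0.297500]
  [ 0.156375   0.242625   0.499875   0.291250]
  [ 0.133625   0.066750   0.085750   0.623750]
det(I−A) = Σ_j (I−A)_1j·C_1j = (0.90)(0.563875) + (-0.20)(0.332250) + (-0.10)(0.156375) + (-0.05)(0.133625) = 0.41871875
(I − A)⁻¹ = adj(I−A) / det(I−A) ≈
  [   1.3467     0.4108     0.2281     0.3179]
  [   0.7935     1.5189     0.3782     0.7105]
  [   0.3735     0.5794     1.1938     0.6956]
  [   0.3191     0.1594     0.2048     1.4897]
Δx = (I − A)⁻¹ Δd with Δd having -120 in the Sector 2 component and 0 elsewhere.
So Δx_2 = L_22 · (-120), where L_22 = adj(I−A)_22 / det(I−A) = 0.636000 / 0.41871875.
Δx_2 = 0.636000 × (-120) / 0.41871875 = -76.32 / 0.41871875 ≈ -182.3.

Δx_2 = -182.3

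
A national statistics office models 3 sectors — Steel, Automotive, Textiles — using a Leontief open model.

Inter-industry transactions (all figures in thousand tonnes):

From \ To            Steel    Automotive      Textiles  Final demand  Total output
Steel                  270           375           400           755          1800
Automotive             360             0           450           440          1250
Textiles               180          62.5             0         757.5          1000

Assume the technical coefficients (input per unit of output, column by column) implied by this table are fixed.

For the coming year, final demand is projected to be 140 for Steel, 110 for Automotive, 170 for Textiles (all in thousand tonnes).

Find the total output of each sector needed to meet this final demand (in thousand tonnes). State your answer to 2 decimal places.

Technical coefficients a_ij = z_ij / X_j:
  a_11 = 270/1800 = 0.15, a_21 = 360/1800 = 0.20, a_31 = 180/1800 = 0.10
  a_12 = 375/1250 = 0.30, a_22 = 0/1250 = 0.00, a_32 = 62.5/1250 = 0.05
  a_13 = 400/1000 = 0.40, a_23 = 450/1000 = 0.45, a_33 = 0/1000 = 0.00
I − A =
  [   0.85    -0.30    -0.40]
  [  -0.20     1.00    -0.45]
  [  -0.10    -0.05     1.00]
Cofactors of I−A, C_ij = (−1)^(i+j)·(minor ij) (rows/columns in the sector order above):
  C_11 = (1.00)(1.00) − (-0.45)(-0.05) = 0.9775
  C_12 = −[(-0.20)(1.00) − (-0.45)(-0.10)] = 0.2450
  C_13 = (-0.20)(-0.05) − (1.00)(-0.10) = 0.1100
  C_21 = −[(-0.30)(1.00) − (-0.40)(-0.05)] = 0.3200
  C_22 = (0.85)(1.00) − (-0.40)(-0.10) = 0.8100
  C_23 = −[(0.85)(-0.05) − (-0.30)(-0.10)] = 0.0725
  C_31 = (-0.30)(-0.45) − (-0.40)(1.00) = 0.5350
  C_32 = −[(0.85)(-0.45) − (-0.40)(-0.20)] = 0.4625
  C_33 = (0.85)(1.00) − (-0.30)(-0.20) = 0.7900
det(I−A) = Σ_j (I−A)_1j·C_1j = (0.85)(0.9775) + (-0.30)(0.2450) + (-0.40)(0.1100) = 0.713375
adj(I−A) = Cᵀ =
  [ 0.9775   0.3200   0.5350]
  [ 0.2450   0.8100   0.4625]
  [ 0.1100   0.0725   0.7900]
(I − A)⁻¹ = adj(I−A) / det(I−A) ≈
  [   1.3702     0.4486     0.7500]
  [   0.3434     1.1354     0.6483]
  [   0.1542     0.1016     1.1074]
x = (I − A)⁻¹ d = adj(I−A)·d / det(I−A), with det(I−A) = 0.713375:
  x_1 = (0.9775·140 + 0.3200·110 + 0.5350·170) / 0.713375 = 263.00 / 0.713375 ≈ 368.67
  x_2 = (0.2450·140 + 0.8100·110 + 0.4625·170) / 0.713375 = 202.025 / 0.713375 ≈ 283.20
  x_3 = (0.1100·140 + 0.0725·110 + 0.7900·170) / 0.713375 = 157.675 / 0.713375 ≈ 221.03

x_1 = 368.67, x_2 = 283.20, x_3 = 221.03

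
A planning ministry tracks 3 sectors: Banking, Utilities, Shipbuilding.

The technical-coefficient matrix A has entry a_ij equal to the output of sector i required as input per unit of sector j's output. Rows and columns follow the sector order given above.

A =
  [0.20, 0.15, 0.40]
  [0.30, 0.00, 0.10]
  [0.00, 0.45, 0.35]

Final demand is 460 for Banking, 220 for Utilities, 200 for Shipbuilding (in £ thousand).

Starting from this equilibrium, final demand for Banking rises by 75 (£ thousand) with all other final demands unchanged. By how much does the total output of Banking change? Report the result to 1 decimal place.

I − A =
  [   0.80    -0.15    -0.40]
  [  -0.30     1.00    -0.10]
  [   0.00    -0.45     0.65]
Cofactors of I−A, C_ij = (−1)^(i+j)·(minor ij) (rows/columns in the sector order above):
  C_11 = (1.00)(0.65) − (-0.10)(-0.45) = 0.6050
  C_12 = −[(-0.30)(0.65) − (-0.10)(0.00)] = 0.1950
  C_13 = (-0.30)(-0.45) − (1.00)(0.00) = 0.1350
  C_21 = −[(-0.15)(0.65) − (-0.40)(-0.45)] = 0.2775
  C_22 = (0.80)(0.65) − (-0.40)(0.00) = 0.5200
  C_23 = −[(0.80)(-0.45) − (-0.15)(0.00)] = 0.3600
  C_31 = (-0.15)(-0.10) − (-0.40)(1.00) = 0.4150
  C_32 = −[(0.80)(-0.10) − (-0.40)(-0.30)] = 0.2000
  C_33 = (0.80)(1.00) − (-0.15)(-0.30) = 0.7550
det(I−A) = Σ_j (I−A)_1j·C_1j = (0.80)(0.6050) + (-0.15)(0.1950) + (-0.40)(0.1350) = 0.40075
adj(I−A) = Cᵀ =
  [ 0.6050   0.2775   0.4150]
  [ 0.1950   0.5200   0.2000]
  [ 0.1350   0.3600   0.7550]
(I − A)⁻¹ = adj(I−A) / det(I−A) ≈
  [   1.5097     0.6925     1.0356]
  [   0.4866     1.2976     0.4991]
  [   0.3369     0.8983     1.8840]
Δx = (I − A)⁻¹ Δd with Δd having +75 in the Banking component and 0 elsewhere.
So Δx_1 = L_11 · (+75), where L_11 = adj(I−A)_11 / det(I−A) = 0.6050 / 0.40075.
Δx_1 = 0.6050 × (+75) / 0.40075 = 45.375 / 0.40075 ≈ 113.2.

Δx_1 = 113.2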